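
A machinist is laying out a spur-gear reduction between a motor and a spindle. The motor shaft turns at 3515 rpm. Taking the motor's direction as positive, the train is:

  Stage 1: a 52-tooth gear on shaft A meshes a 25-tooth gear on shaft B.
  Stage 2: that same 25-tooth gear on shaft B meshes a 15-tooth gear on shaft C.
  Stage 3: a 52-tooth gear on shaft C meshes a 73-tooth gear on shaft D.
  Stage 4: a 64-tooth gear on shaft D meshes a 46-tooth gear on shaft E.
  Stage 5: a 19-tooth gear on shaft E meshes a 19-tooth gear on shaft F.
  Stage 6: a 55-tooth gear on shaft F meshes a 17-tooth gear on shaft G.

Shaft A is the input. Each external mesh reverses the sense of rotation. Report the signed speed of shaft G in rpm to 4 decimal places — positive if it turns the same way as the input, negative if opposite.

Stage 1 [52T→25T]: ω = 3515.0000×52/25 = 7311.2000 rpm, dir flips to −; running = −7311.2000
Stage 2 [25T→15T]: ω = 7311.2000×25/15 = 12185.3333 rpm, dir flips to +; running = +12185.3333
Stage 3 [52T→73T]: ω = 12185.3333×52/73 = 8679.9635 rpm, dir flips to −; running = −8679.9635
Stage 4 [64T→46T]: ω = 8679.9635×64/46 = 12076.4709 rpm, dir flips to +; running = +12076.4709
Stage 5 [19T→19T]: ω = 12076.4709×19/19 = 12076.4709 rpm, dir flips to −; running = −12076.4709
Stage 6 [55T→17T]: ω = 12076.4709×55/17 = 39070.9353 rpm, dir flips to +; running = +39070.9353

+39070.9353 rpm (same as input, |ω| = 39070.9353 rpm)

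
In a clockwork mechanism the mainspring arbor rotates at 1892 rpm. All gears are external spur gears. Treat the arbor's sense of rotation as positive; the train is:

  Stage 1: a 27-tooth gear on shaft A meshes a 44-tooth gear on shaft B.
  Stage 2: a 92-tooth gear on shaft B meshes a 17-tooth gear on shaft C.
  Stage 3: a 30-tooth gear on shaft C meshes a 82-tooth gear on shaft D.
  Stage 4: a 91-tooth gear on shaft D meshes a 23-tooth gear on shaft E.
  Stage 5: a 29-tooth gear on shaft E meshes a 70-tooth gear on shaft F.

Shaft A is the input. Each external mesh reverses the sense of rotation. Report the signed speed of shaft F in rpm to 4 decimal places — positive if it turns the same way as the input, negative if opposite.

Stage 1 [27T→44T]: ω = 1892.0000×27/44 = 1161.0000 rpm, dir flips to −; running = −1161.0000
Stage 2 [92T→17T]: ω = 1161.0000×92/17 = 6283.0588 rpm, dir flips to +; running = +6283.0588
Stage 3 [30T→82T]: ω = 6283.0588×30/82 = 2298.6801 rpm, dir flips to −; running = −2298.6801
Stage 4 [91T→23T]: ω = 2298.6801×91/23 = 9094.7776 rpm, dir flips to +; running = +9094.7776
Stage 5 [29T→70T]: ω = 9094.7776×29/70 = 3767.8364 rpm, dir flips to −; running = −3767.8364

-3767.8364 rpm (opposite to input, |ω| = 3767.8364 rpm)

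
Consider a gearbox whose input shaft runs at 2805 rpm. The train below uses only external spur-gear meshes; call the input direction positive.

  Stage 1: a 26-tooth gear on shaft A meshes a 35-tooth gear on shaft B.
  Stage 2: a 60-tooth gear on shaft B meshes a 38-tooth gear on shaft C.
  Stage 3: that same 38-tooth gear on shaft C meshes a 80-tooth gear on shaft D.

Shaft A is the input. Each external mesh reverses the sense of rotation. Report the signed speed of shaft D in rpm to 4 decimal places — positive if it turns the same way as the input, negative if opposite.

-1562.7857 rpm (opposite to input, |ω| = 1562.7857 rpm)

Stage 1 [26T→35T]: ω = 2805.0000×26/35 = 2083.7143 rpm, dir flips to −; running = −2083.7143
Stage 2 [60T→38T]: ω = 2083.7143×60/38 = 3290.0752 rpm, dir flips to +; running = +3290.0752
Stage 3 [38T→80T]: ω = 3290.0752×38/80 = 1562.7857 rpm, dir flips to −; running = −1562.7857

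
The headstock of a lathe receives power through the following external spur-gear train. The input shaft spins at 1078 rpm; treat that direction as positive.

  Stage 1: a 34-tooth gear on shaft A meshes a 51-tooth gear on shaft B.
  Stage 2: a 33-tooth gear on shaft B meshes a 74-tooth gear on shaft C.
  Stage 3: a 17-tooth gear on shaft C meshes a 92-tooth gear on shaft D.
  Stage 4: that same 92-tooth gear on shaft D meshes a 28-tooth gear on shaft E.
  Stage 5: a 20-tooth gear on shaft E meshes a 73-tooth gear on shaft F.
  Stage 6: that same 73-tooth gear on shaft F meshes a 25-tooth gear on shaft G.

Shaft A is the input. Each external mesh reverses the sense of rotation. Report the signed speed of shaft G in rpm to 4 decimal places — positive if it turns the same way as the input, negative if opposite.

Stage 1 [34T→51T]: ω = 1078.0000×34/51 = 718.6667 rpm, dir flips to −; running = −718.6667
Stage 2 [33T→74T]: ω = 718.6667×33/74 = 320.4865 rpm, dir flips to +; running = +320.4865
Stage 3 [17T→92T]: ω = 320.4865×17/92 = 59.2203 rpm, dir flips to −; running = −59.2203
Stage 4 [92T→28T]: ω = 59.2203×92/28 = 194.5811 rpm, dir flips to +; running = +194.5811
Stage 5 [20T→73T]: ω = 194.5811×20/73 = 53.3099 rpm, dir flips to −; running = −53.3099
Stage 6 [73T→25T]: ω = 53.3099×73/25 = 155.6649 rpm, dir flips to +; running = +155.6649

+155.6649 rpm (same as input, |ω| = 155.6649 rpm)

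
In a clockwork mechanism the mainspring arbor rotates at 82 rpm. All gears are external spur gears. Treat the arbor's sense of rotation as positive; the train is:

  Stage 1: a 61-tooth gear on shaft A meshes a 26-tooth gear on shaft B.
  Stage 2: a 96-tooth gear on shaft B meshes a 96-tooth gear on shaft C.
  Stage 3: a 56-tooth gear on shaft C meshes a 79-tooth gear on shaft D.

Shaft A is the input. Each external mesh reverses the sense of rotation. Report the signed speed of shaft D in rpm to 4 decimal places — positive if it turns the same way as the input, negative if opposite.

Stage 1 [61T→26T]: ω = 82.0000×61/26 = 192.3846 rpm, dir flips to −; running = −192.3846
Stage 2 [96T→96T]: ω = 192.3846×96/96 = 192.3846 rpm, dir flips to +; running = +192.3846
Stage 3 [56T→79T]: ω = 192.3846×56/79 = 136.3739 rpm, dir flips to −; running = −136.3739

-136.3739 rpm (opposite to input, |ω| = 136.3739 rpm)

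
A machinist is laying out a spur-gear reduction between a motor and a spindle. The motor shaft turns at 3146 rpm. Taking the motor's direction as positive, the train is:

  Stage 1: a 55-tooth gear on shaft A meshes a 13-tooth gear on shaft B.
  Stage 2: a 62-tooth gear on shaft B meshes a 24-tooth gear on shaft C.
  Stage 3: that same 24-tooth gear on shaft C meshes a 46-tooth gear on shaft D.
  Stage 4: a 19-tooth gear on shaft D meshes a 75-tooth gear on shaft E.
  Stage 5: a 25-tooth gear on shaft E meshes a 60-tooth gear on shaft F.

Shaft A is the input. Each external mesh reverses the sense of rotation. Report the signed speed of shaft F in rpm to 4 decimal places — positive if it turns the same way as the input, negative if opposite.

-1893.6208 rpm (opposite to input, |ω| = 1893.6208 rpm)

Stage 1 [55T→13T]: ω = 3146.0000×55/13 = 13310.0000 rpm, dir flips to −; running = −13310.0000
Stage 2 [62T→24T]: ω = 13310.0000×62/24 = 34384.1667 rpm, dir flips to +; running = +34384.1667
Stage 3 [24T→46T]: ω = 34384.1667×24/46 = 17939.5652 rpm, dir flips to −; running = −17939.5652
Stage 4 [19T→75T]: ω = 17939.5652×19/75 = 4544.6899 rpm, dir flips to +; running = +4544.6899
Stage 5 [25T→60T]: ω = 4544.6899×25/60 = 1893.6208 rpm, dir flips to −; running = −1893.6208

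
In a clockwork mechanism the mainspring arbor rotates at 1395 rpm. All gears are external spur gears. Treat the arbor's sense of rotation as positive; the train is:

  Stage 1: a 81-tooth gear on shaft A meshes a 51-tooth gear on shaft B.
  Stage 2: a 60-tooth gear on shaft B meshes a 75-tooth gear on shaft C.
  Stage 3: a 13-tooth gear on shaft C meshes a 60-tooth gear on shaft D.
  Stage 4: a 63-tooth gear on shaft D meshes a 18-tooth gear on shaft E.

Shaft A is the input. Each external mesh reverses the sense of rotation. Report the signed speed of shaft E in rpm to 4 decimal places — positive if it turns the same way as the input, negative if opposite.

Stage 1 [81T→51T]: ω = 1395.0000×81/51 = 2215.5882 rpm, dir flips to −; running = −2215.5882
Stage 2 [60T→75T]: ω = 2215.5882×60/75 = 1772.4706 rpm, dir flips to +; running = +1772.4706
Stage 3 [13T→60T]: ω = 1772.4706×13/60 = 384.0353 rpm, dir flips to −; running = −384.0353
Stage 4 [63T→18T]: ω = 384.0353×63/18 = 1344.1235 rpm, dir flips to +; running = +1344.1235

+1344.1235 rpm (same as input, |ω| = 1344.1235 rpm)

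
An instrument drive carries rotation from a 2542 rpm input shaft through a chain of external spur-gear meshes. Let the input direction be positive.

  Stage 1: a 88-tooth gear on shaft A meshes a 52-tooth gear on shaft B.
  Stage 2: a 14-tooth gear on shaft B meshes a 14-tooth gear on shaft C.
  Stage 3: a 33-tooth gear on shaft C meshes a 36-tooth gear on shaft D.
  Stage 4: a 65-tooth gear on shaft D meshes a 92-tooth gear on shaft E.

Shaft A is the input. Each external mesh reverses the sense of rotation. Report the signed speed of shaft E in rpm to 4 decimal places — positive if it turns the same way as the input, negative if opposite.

Stage 1 [88T→52T]: ω = 2542.0000×88/52 = 4301.8462 rpm, dir flips to −; running = −4301.8462
Stage 2 [14T→14T]: ω = 4301.8462×14/14 = 4301.8462 rpm, dir flips to +; running = +4301.8462
Stage 3 [33T→36T]: ω = 4301.8462×33/36 = 3943.3590 rpm, dir flips to −; running = −3943.3590
Stage 4 [65T→92T]: ω = 3943.3590×65/92 = 2786.0688 rpm, dir flips to +; running = +2786.0688

+2786.0688 rpm (same as input, |ω| = 2786.0688 rpm)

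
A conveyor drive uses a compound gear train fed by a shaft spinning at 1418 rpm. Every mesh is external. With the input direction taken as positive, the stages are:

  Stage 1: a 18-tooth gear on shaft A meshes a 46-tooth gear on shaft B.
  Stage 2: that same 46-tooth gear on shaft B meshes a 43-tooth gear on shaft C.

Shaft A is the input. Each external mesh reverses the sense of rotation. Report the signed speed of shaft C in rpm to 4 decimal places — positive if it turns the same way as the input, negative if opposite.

+593.5814 rpm (same as input, |ω| = 593.5814 rpm)

Stage 1 [18T→46T]: ω = 1418.0000×18/46 = 554.8696 rpm, dir flips to −; running = −554.8696
Stage 2 [46T→43T]: ω = 554.8696×46/43 = 593.5814 rpm, dir flips to +; running = +593.5814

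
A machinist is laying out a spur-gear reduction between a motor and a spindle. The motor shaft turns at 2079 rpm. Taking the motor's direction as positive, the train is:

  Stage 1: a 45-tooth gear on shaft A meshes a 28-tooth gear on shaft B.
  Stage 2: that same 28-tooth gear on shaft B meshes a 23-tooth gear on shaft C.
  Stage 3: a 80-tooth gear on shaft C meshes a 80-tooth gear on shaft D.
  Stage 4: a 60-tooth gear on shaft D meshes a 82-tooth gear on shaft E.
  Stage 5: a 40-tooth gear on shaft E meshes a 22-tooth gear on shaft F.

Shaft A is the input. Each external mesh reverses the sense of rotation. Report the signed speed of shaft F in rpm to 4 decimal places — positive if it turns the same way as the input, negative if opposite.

-5411.4528 rpm (opposite to input, |ω| = 5411.4528 rpm)

Stage 1 [45T→28T]: ω = 2079.0000×45/28 = 3341.2500 rpm, dir flips to −; running = −3341.2500
Stage 2 [28T→23T]: ω = 3341.2500×28/23 = 4067.6087 rpm, dir flips to +; running = +4067.6087
Stage 3 [80T→80T]: ω = 4067.6087×80/80 = 4067.6087 rpm, dir flips to −; running = −4067.6087
Stage 4 [60T→82T]: ω = 4067.6087×60/82 = 2976.2990 rpm, dir flips to +; running = +2976.2990
Stage 5 [40T→22T]: ω = 2976.2990×40/22 = 5411.4528 rpm, dir flips to −; running = −5411.4528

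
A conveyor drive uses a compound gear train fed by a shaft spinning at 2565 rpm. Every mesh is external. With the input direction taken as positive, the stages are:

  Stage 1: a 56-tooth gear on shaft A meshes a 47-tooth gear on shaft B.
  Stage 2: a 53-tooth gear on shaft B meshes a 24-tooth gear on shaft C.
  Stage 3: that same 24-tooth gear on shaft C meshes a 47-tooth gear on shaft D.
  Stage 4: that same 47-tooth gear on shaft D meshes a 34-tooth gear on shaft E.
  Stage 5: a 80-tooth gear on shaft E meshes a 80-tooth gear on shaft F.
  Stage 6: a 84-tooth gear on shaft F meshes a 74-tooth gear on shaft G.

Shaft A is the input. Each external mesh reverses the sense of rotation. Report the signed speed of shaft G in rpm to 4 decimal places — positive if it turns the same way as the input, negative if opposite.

+5407.8179 rpm (same as input, |ω| = 5407.8179 rpm)

Stage 1 [56T→47T]: ω = 2565.0000×56/47 = 3056.1702 rpm, dir flips to −; running = −3056.1702
Stage 2 [53T→24T]: ω = 3056.1702×53/24 = 6749.0426 rpm, dir flips to +; running = +6749.0426
Stage 3 [24T→47T]: ω = 6749.0426×24/47 = 3446.3196 rpm, dir flips to −; running = −3446.3196
Stage 4 [47T→34T]: ω = 3446.3196×47/34 = 4764.0300 rpm, dir flips to +; running = +4764.0300
Stage 5 [80T→80T]: ω = 4764.0300×80/80 = 4764.0300 rpm, dir flips to −; running = −4764.0300
Stage 6 [84T→74T]: ω = 4764.0300×84/74 = 5407.8179 rpm, dir flips to +; running = +5407.8179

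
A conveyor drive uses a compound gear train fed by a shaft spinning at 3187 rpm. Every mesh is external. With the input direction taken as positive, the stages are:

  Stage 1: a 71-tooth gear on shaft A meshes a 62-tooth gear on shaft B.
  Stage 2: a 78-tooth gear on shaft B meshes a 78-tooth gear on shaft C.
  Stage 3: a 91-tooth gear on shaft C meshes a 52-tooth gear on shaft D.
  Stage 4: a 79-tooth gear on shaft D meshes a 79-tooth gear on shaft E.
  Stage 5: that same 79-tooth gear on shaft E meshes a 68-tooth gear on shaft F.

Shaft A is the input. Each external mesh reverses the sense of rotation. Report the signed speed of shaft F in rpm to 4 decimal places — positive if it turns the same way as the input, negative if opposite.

-7420.0178 rpm (opposite to input, |ω| = 7420.0178 rpm)

Stage 1 [71T→62T]: ω = 3187.0000×71/62 = 3649.6290 rpm, dir flips to −; running = −3649.6290
Stage 2 [78T→78T]: ω = 3649.6290×78/78 = 3649.6290 rpm, dir flips to +; running = +3649.6290
Stage 3 [91T→52T]: ω = 3649.6290×91/52 = 6386.8508 rpm, dir flips to −; running = −6386.8508
Stage 4 [79T→79T]: ω = 6386.8508×79/79 = 6386.8508 rpm, dir flips to +; running = +6386.8508
Stage 5 [79T→68T]: ω = 6386.8508×79/68 = 7420.0178 rpm, dir flips to −; running = −7420.0178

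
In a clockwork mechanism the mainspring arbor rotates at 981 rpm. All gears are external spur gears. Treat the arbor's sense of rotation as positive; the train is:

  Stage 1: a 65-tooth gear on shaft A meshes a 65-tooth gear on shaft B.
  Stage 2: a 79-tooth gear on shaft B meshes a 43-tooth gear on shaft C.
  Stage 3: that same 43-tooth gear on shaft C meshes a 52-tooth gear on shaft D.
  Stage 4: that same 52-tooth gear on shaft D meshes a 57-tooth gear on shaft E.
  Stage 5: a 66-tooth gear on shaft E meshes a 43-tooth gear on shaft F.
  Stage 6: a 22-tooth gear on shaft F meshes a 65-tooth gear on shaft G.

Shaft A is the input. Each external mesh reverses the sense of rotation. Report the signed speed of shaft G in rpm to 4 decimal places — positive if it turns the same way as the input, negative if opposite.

Stage 1 [65T→65T]: ω = 981.0000×65/65 = 981.0000 rpm, dir flips to −; running = −981.0000
Stage 2 [79T→43T]: ω = 981.0000×79/43 = 1802.3023 rpm, dir flips to +; running = +1802.3023
Stage 3 [43T→52T]: ω = 1802.3023×43/52 = 1490.3654 rpm, dir flips to −; running = −1490.3654
Stage 4 [52T→57T]: ω = 1490.3654×52/57 = 1359.6316 rpm, dir flips to +; running = +1359.6316
Stage 5 [66T→43T]: ω = 1359.6316×66/43 = 2086.8764 rpm, dir flips to −; running = −2086.8764
Stage 6 [22T→65T]: ω = 2086.8764×22/65 = 706.3274 rpm, dir flips to +; running = +706.3274

+706.3274 rpm (same as input, |ω| = 706.3274 rpm)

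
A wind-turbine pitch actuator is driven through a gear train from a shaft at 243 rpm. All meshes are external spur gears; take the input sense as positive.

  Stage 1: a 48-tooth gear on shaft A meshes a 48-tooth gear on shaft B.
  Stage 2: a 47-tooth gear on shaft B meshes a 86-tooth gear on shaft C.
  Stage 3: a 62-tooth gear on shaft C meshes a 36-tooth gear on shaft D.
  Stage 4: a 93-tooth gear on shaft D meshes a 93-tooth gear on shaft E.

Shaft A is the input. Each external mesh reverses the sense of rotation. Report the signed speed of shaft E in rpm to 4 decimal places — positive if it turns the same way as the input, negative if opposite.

Stage 1 [48T→48T]: ω = 243.0000×48/48 = 243.0000 rpm, dir flips to −; running = −243.0000
Stage 2 [47T→86T]: ω = 243.0000×47/86 = 132.8023 rpm, dir flips to +; running = +132.8023
Stage 3 [62T→36T]: ω = 132.8023×62/36 = 228.7151 rpm, dir flips to −; running = −228.7151
Stage 4 [93T→93T]: ω = 228.7151×93/93 = 228.7151 rpm, dir flips to +; running = +228.7151

+228.7151 rpm (same as input, |ω| = 228.7151 rpm)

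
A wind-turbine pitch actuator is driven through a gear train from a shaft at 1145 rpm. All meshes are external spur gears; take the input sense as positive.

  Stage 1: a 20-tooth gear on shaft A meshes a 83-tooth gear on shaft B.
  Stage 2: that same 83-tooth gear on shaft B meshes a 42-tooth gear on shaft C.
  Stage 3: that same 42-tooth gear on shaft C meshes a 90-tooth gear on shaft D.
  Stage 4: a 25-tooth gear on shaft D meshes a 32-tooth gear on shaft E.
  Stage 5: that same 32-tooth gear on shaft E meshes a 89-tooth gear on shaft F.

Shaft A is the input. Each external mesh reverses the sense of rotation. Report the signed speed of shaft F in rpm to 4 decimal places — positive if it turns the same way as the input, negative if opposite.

Stage 1 [20T→83T]: ω = 1145.0000×20/83 = 275.9036 rpm, dir flips to −; running = −275.9036
Stage 2 [83T→42T]: ω = 275.9036×83/42 = 545.2381 rpm, dir flips to +; running = +545.2381
Stage 3 [42T→90T]: ω = 545.2381×42/90 = 254.4444 rpm, dir flips to −; running = −254.4444
Stage 4 [25T→32T]: ω = 254.4444×25/32 = 198.7847 rpm, dir flips to +; running = +198.7847
Stage 5 [32T→89T]: ω = 198.7847×32/89 = 71.4732 rpm, dir flips to −; running = −71.4732

-71.4732 rpm (opposite to input, |ω| = 71.4732 rpm)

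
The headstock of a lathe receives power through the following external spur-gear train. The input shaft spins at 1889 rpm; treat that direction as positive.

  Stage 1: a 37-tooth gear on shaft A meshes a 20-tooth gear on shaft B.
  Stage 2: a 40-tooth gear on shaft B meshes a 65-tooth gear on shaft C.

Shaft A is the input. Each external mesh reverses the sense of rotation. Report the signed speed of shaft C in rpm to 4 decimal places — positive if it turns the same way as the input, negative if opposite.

+2150.5538 rpm (same as input, |ω| = 2150.5538 rpm)

Stage 1 [37T→20T]: ω = 1889.0000×37/20 = 3494.6500 rpm, dir flips to −; running = −3494.6500
Stage 2 [40T→65T]: ω = 3494.6500×40/65 = 2150.5538 rpm, dir flips to +; running = +2150.5538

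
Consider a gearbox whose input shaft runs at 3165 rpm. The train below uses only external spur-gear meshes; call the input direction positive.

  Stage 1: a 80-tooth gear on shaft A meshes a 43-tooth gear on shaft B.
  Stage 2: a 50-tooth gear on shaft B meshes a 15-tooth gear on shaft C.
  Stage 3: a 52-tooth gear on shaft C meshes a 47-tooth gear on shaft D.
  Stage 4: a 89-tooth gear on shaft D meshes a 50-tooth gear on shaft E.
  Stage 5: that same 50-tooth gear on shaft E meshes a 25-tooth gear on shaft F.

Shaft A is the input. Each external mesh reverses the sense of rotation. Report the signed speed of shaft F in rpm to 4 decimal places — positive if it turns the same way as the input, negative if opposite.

-77308.8966 rpm (opposite to input, |ω| = 77308.8966 rpm)

Stage 1 [80T→43T]: ω = 3165.0000×80/43 = 5888.3721 rpm, dir flips to −; running = −5888.3721
Stage 2 [50T→15T]: ω = 5888.3721×50/15 = 19627.9070 rpm, dir flips to +; running = +19627.9070
Stage 3 [52T→47T]: ω = 19627.9070×52/47 = 21715.9822 rpm, dir flips to −; running = −21715.9822
Stage 4 [89T→50T]: ω = 21715.9822×89/50 = 38654.4483 rpm, dir flips to +; running = +38654.4483
Stage 5 [50T→25T]: ω = 38654.4483×50/25 = 77308.8966 rpm, dir flips to −; running = −77308.8966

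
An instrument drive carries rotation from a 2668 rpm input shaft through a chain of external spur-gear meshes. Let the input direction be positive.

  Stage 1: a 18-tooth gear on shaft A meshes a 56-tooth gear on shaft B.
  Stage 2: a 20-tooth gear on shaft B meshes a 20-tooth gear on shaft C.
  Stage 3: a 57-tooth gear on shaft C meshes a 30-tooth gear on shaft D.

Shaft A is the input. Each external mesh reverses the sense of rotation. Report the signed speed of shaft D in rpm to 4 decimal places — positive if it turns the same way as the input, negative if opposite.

-1629.3857 rpm (opposite to input, |ω| = 1629.3857 rpm)

Stage 1 [18T→56T]: ω = 2668.0000×18/56 = 857.5714 rpm, dir flips to −; running = −857.5714
Stage 2 [20T→20T]: ω = 857.5714×20/20 = 857.5714 rpm, dir flips to +; running = +857.5714
Stage 3 [57T→30T]: ω = 857.5714×57/30 = 1629.3857 rpm, dir flips to −; running = −1629.3857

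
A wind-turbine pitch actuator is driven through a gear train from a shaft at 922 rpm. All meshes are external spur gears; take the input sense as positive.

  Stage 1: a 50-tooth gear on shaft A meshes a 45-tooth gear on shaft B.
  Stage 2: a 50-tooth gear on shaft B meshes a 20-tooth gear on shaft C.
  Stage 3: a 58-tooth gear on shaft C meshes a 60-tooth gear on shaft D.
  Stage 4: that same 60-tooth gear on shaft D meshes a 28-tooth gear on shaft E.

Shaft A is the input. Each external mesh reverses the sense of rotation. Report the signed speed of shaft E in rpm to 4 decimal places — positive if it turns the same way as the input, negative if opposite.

Stage 1 [50T→45T]: ω = 922.0000×50/45 = 1024.4444 rpm, dir flips to −; running = −1024.4444
Stage 2 [50T→20T]: ω = 1024.4444×50/20 = 2561.1111 rpm, dir flips to +; running = +2561.1111
Stage 3 [58T→60T]: ω = 2561.1111×58/60 = 2475.7407 rpm, dir flips to −; running = −2475.7407
Stage 4 [60T→28T]: ω = 2475.7407×60/28 = 5305.1587 rpm, dir flips to +; running = +5305.1587

+5305.1587 rpm (same as input, |ω| = 5305.1587 rpm)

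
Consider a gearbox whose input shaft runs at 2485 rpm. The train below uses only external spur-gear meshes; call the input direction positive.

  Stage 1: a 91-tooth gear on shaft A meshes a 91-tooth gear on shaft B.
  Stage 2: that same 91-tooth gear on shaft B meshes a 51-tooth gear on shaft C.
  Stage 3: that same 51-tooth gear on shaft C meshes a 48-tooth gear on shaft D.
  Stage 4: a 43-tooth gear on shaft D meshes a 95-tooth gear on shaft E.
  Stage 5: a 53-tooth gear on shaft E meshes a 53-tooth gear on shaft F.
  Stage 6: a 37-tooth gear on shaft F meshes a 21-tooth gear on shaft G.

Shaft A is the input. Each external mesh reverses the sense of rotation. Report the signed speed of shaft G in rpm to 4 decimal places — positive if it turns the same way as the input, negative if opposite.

Stage 1 [91T→91T]: ω = 2485.0000×91/91 = 2485.0000 rpm, dir flips to −; running = −2485.0000
Stage 2 [91T→51T]: ω = 2485.0000×91/51 = 4434.0196 rpm, dir flips to +; running = +4434.0196
Stage 3 [51T→48T]: ω = 4434.0196×51/48 = 4711.1458 rpm, dir flips to −; running = −4711.1458
Stage 4 [43T→95T]: ω = 4711.1458×43/95 = 2132.4134 rpm, dir flips to +; running = +2132.4134
Stage 5 [53T→53T]: ω = 2132.4134×53/53 = 2132.4134 rpm, dir flips to −; running = −2132.4134
Stage 6 [37T→21T]: ω = 2132.4134×37/21 = 3757.1093 rpm, dir flips to +; running = +3757.1093

+3757.1093 rpm (same as input, |ω| = 3757.1093 rpm)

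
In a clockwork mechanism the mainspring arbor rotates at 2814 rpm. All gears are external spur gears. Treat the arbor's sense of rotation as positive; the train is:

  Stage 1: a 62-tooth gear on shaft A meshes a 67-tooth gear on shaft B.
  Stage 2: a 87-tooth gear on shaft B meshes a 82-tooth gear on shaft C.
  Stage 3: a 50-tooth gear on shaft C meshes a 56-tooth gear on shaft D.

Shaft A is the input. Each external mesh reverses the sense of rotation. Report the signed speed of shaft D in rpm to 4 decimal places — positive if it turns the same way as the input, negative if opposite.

Stage 1 [62T→67T]: ω = 2814.0000×62/67 = 2604.0000 rpm, dir flips to −; running = −2604.0000
Stage 2 [87T→82T]: ω = 2604.0000×87/82 = 2762.7805 rpm, dir flips to +; running = +2762.7805
Stage 3 [50T→56T]: ω = 2762.7805×50/56 = 2466.7683 rpm, dir flips to −; running = −2466.7683

-2466.7683 rpm (opposite to input, |ω| = 2466.7683 rpm)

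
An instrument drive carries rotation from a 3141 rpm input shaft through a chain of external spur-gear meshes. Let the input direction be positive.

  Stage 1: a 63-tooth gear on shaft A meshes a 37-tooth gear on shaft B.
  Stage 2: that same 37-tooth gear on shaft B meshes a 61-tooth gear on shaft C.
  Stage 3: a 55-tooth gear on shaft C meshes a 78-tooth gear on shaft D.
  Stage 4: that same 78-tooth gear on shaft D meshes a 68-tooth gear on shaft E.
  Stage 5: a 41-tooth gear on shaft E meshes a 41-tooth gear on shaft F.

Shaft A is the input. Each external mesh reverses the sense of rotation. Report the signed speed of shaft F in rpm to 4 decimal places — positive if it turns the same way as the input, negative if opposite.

-2623.8103 rpm (opposite to input, |ω| = 2623.8103 rpm)

Stage 1 [63T→37T]: ω = 3141.0000×63/37 = 5348.1892 rpm, dir flips to −; running = −5348.1892
Stage 2 [37T→61T]: ω = 5348.1892×37/61 = 3243.9836 rpm, dir flips to +; running = +3243.9836
Stage 3 [55T→78T]: ω = 3243.9836×55/78 = 2287.4243 rpm, dir flips to −; running = −2287.4243
Stage 4 [78T→68T]: ω = 2287.4243×78/68 = 2623.8103 rpm, dir flips to +; running = +2623.8103
Stage 5 [41T→41T]: ω = 2623.8103×41/41 = 2623.8103 rpm, dir flips to −; running = −2623.8103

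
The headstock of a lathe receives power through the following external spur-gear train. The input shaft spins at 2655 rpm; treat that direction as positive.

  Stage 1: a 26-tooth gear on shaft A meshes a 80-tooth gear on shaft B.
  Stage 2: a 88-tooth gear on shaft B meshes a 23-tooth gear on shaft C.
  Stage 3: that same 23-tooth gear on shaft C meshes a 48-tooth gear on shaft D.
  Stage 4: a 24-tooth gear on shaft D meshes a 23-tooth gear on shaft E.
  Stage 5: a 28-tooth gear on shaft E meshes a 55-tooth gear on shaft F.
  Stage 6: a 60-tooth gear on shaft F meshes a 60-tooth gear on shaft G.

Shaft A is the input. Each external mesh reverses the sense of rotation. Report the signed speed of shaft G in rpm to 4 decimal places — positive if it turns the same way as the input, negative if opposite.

+840.3652 rpm (same as input, |ω| = 840.3652 rpm)

Stage 1 [26T→80T]: ω = 2655.0000×26/80 = 862.8750 rpm, dir flips to −; running = −862.8750
Stage 2 [88T→23T]: ω = 862.8750×88/23 = 3301.4348 rpm, dir flips to +; running = +3301.4348
Stage 3 [23T→48T]: ω = 3301.4348×23/48 = 1581.9375 rpm, dir flips to −; running = −1581.9375
Stage 4 [24T→23T]: ω = 1581.9375×24/23 = 1650.7174 rpm, dir flips to +; running = +1650.7174
Stage 5 [28T→55T]: ω = 1650.7174×28/55 = 840.3652 rpm, dir flips to −; running = −840.3652
Stage 6 [60T→60T]: ω = 840.3652×60/60 = 840.3652 rpm, dir flips to +; running = +840.3652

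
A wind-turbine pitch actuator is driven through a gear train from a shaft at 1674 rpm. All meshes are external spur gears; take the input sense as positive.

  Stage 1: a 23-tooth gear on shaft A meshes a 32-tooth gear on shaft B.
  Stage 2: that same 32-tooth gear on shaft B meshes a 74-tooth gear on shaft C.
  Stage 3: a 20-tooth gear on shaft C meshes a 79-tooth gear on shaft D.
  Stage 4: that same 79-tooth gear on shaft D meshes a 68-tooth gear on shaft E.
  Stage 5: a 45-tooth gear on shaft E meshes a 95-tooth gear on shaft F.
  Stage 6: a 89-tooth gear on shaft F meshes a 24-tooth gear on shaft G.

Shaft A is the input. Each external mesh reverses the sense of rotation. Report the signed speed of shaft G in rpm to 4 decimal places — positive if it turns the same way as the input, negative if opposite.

Stage 1 [23T→32T]: ω = 1674.0000×23/32 = 1203.1875 rpm, dir flips to −; running = −1203.1875
Stage 2 [32T→74T]: ω = 1203.1875×32/74 = 520.2973 rpm, dir flips to +; running = +520.2973
Stage 3 [20T→79T]: ω = 520.2973×20/79 = 131.7208 rpm, dir flips to −; running = −131.7208
Stage 4 [79T→68T]: ω = 131.7208×79/68 = 153.0286 rpm, dir flips to +; running = +153.0286
Stage 5 [45T→95T]: ω = 153.0286×45/95 = 72.4872 rpm, dir flips to −; running = −72.4872
Stage 6 [89T→24T]: ω = 72.4872×89/24 = 268.8068 rpm, dir flips to +; running = +268.8068

+268.8068 rpm (same as input, |ω| = 268.8068 rpm)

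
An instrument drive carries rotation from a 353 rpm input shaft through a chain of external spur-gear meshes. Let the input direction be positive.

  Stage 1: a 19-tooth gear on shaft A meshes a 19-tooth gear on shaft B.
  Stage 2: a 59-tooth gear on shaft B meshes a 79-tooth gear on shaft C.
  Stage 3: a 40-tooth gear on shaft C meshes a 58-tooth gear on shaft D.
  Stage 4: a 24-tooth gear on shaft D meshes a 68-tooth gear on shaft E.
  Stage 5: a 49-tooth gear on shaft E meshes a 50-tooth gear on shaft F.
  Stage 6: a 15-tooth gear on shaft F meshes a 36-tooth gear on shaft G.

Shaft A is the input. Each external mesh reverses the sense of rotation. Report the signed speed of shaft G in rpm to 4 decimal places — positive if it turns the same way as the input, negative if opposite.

Stage 1 [19T→19T]: ω = 353.0000×19/19 = 353.0000 rpm, dir flips to −; running = −353.0000
Stage 2 [59T→79T]: ω = 353.0000×59/79 = 263.6329 rpm, dir flips to +; running = +263.6329
Stage 3 [40T→58T]: ω = 263.6329×40/58 = 181.8158 rpm, dir flips to −; running = −181.8158
Stage 4 [24T→68T]: ω = 181.8158×24/68 = 64.1703 rpm, dir flips to +; running = +64.1703
Stage 5 [49T→50T]: ω = 64.1703×49/50 = 62.8869 rpm, dir flips to −; running = −62.8869
Stage 6 [15T→36T]: ω = 62.8869×15/36 = 26.2029 rpm, dir flips to +; running = +26.2029

+26.2029 rpm (same as input, |ω| = 26.2029 rpm)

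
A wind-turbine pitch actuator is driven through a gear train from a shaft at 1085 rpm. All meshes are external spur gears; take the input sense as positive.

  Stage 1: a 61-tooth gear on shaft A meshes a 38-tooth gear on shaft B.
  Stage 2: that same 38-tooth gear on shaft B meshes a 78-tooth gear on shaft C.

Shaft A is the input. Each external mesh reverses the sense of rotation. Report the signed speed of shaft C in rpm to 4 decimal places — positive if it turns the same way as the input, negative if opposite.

Stage 1 [61T→38T]: ω = 1085.0000×61/38 = 1741.7105 rpm, dir flips to −; running = −1741.7105
Stage 2 [38T→78T]: ω = 1741.7105×38/78 = 848.5256 rpm, dir flips to +; running = +848.5256

+848.5256 rpm (same as input, |ω| = 848.5256 rpm)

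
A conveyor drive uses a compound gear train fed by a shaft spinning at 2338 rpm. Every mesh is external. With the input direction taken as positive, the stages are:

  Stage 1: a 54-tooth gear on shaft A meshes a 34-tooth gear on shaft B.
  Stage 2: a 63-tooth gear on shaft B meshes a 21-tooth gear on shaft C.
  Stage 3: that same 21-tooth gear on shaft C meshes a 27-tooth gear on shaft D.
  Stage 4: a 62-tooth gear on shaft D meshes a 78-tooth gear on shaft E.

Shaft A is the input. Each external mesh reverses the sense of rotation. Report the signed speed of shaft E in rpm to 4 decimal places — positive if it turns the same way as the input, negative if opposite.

+6887.0498 rpm (same as input, |ω| = 6887.0498 rpm)

Stage 1 [54T→34T]: ω = 2338.0000×54/34 = 3713.2941 rpm, dir flips to −; running = −3713.2941
Stage 2 [63T→21T]: ω = 3713.2941×63/21 = 11139.8824 rpm, dir flips to +; running = +11139.8824
Stage 3 [21T→27T]: ω = 11139.8824×21/27 = 8664.3529 rpm, dir flips to −; running = −8664.3529
Stage 4 [62T→78T]: ω = 8664.3529×62/78 = 6887.0498 rpm, dir flips to +; running = +6887.0498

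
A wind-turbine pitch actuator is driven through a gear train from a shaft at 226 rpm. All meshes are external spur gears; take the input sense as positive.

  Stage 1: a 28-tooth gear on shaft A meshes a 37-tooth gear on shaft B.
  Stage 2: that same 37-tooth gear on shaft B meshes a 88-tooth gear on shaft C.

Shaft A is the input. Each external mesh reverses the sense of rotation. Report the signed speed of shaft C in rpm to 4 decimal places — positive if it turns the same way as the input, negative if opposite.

+71.9091 rpm (same as input, |ω| = 71.9091 rpm)

Stage 1 [28T→37T]: ω = 226.0000×28/37 = 171.0270 rpm, dir flips to −; running = −171.0270
Stage 2 [37T→88T]: ω = 171.0270×37/88 = 71.9091 rpm, dir flips to +; running = +71.9091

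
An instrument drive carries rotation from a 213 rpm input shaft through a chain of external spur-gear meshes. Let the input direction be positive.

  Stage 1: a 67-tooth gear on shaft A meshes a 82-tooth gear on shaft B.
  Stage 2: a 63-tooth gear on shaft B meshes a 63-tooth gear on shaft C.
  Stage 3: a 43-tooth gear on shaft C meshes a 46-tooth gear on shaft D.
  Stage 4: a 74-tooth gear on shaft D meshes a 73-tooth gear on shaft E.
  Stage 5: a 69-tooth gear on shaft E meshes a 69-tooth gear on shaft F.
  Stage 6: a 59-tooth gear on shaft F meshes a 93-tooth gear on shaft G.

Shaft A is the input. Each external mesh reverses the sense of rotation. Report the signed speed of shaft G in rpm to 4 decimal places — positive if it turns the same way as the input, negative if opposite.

+104.6235 rpm (same as input, |ω| = 104.6235 rpm)

Stage 1 [67T→82T]: ω = 213.0000×67/82 = 174.0366 rpm, dir flips to −; running = −174.0366
Stage 2 [63T→63T]: ω = 174.0366×63/63 = 174.0366 rpm, dir flips to +; running = +174.0366
Stage 3 [43T→46T]: ω = 174.0366×43/46 = 162.6864 rpm, dir flips to −; running = −162.6864
Stage 4 [74T→73T]: ω = 162.6864×74/73 = 164.9150 rpm, dir flips to +; running = +164.9150
Stage 5 [69T→69T]: ω = 164.9150×69/69 = 164.9150 rpm, dir flips to −; running = −164.9150
Stage 6 [59T→93T]: ω = 164.9150×59/93 = 104.6235 rpm, dir flips to +; running = +104.6235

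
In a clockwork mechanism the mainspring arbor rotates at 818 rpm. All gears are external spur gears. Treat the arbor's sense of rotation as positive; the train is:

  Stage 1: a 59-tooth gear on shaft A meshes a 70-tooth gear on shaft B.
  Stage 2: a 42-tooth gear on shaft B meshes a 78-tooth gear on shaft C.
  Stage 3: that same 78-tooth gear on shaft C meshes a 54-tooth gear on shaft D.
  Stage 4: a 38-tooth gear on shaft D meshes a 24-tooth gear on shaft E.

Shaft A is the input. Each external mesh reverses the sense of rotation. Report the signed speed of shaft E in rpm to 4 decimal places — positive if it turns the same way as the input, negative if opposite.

Stage 1 [59T→70T]: ω = 818.0000×59/70 = 689.4571 rpm, dir flips to −; running = −689.4571
Stage 2 [42T→78T]: ω = 689.4571×42/78 = 371.2462 rpm, dir flips to +; running = +371.2462
Stage 3 [78T→54T]: ω = 371.2462×78/54 = 536.2444 rpm, dir flips to −; running = −536.2444
Stage 4 [38T→24T]: ω = 536.2444×38/24 = 849.0537 rpm, dir flips to +; running = +849.0537

+849.0537 rpm (same as input, |ω| = 849.0537 rpm)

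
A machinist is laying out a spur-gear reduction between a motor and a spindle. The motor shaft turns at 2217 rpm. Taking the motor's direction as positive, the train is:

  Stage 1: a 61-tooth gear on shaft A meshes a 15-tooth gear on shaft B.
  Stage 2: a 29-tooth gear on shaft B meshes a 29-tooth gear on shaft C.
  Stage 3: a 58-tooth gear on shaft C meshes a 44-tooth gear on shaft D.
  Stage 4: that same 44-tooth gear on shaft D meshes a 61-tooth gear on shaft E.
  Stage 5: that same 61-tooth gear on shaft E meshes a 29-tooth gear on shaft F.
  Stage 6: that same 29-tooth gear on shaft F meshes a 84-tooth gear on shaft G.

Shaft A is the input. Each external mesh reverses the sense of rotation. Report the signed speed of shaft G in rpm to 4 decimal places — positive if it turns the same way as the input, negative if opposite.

+6225.1952 rpm (same as input, |ω| = 6225.1952 rpm)

Stage 1 [61T→15T]: ω = 2217.0000×61/15 = 9015.8000 rpm, dir flips to −; running = −9015.8000
Stage 2 [29T→29T]: ω = 9015.8000×29/29 = 9015.8000 rpm, dir flips to +; running = +9015.8000
Stage 3 [58T→44T]: ω = 9015.8000×58/44 = 11884.4636 rpm, dir flips to −; running = −11884.4636
Stage 4 [44T→61T]: ω = 11884.4636×44/61 = 8572.4000 rpm, dir flips to +; running = +8572.4000
Stage 5 [61T→29T]: ω = 8572.4000×61/29 = 18031.6000 rpm, dir flips to −; running = −18031.6000
Stage 6 [29T→84T]: ω = 18031.6000×29/84 = 6225.1952 rpm, dir flips to +; running = +6225.1952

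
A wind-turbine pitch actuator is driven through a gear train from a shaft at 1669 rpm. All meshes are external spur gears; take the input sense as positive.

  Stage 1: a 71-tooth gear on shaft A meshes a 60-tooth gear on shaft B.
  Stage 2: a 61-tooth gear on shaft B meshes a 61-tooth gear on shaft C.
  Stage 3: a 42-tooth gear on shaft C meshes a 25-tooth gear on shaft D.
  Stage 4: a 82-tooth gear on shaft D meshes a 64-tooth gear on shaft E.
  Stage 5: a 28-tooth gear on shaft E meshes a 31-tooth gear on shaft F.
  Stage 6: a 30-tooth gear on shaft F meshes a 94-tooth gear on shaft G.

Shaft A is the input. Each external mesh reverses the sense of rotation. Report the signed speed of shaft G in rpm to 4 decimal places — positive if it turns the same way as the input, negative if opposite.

Stage 1 [71T→60T]: ω = 1669.0000×71/60 = 1974.9833 rpm, dir flips to −; running = −1974.9833
Stage 2 [61T→61T]: ω = 1974.9833×61/61 = 1974.9833 rpm, dir flips to +; running = +1974.9833
Stage 3 [42T→25T]: ω = 1974.9833×42/25 = 3317.9720 rpm, dir flips to −; running = −3317.9720
Stage 4 [82T→64T]: ω = 3317.9720×82/64 = 4251.1516 rpm, dir flips to +; running = +4251.1516
Stage 5 [28T→31T]: ω = 4251.1516×28/31 = 3839.7499 rpm, dir flips to −; running = −3839.7499
Stage 6 [30T→94T]: ω = 3839.7499×30/94 = 1225.4521 rpm, dir flips to +; running = +1225.4521

+1225.4521 rpm (same as input, |ω| = 1225.4521 rpm)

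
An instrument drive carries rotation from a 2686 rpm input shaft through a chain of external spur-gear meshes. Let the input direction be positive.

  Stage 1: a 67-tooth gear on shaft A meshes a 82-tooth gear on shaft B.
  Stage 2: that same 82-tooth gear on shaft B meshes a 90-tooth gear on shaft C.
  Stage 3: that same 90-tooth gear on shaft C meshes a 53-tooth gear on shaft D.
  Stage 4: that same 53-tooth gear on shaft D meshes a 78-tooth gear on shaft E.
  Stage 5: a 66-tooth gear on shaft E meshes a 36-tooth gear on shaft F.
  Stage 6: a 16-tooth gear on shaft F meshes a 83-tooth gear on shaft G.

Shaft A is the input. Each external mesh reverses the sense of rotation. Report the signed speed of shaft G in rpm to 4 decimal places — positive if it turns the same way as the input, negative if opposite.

+815.3978 rpm (same as input, |ω| = 815.3978 rpm)

Stage 1 [67T→82T]: ω = 2686.0000×67/82 = 2194.6585 rpm, dir flips to −; running = −2194.6585
Stage 2 [82T→90T]: ω = 2194.6585×82/90 = 1999.5778 rpm, dir flips to +; running = +1999.5778
Stage 3 [90T→53T]: ω = 1999.5778×90/53 = 3395.5094 rpm, dir flips to −; running = −3395.5094
Stage 4 [53T→78T]: ω = 3395.5094×53/78 = 2307.2051 rpm, dir flips to +; running = +2307.2051
Stage 5 [66T→36T]: ω = 2307.2051×66/36 = 4229.8761 rpm, dir flips to −; running = −4229.8761
Stage 6 [16T→83T]: ω = 4229.8761×16/83 = 815.3978 rpm, dir flips to +; running = +815.3978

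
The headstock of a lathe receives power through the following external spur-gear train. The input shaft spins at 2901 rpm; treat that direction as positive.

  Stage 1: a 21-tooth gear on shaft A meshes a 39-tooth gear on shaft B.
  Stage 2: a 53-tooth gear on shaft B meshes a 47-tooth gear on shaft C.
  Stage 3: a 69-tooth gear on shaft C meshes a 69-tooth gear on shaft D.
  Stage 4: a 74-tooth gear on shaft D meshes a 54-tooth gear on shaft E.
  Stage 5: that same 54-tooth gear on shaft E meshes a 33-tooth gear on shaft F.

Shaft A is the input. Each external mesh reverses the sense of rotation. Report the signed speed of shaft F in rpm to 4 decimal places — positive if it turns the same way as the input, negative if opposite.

-3950.0101 rpm (opposite to input, |ω| = 3950.0101 rpm)

Stage 1 [21T→39T]: ω = 2901.0000×21/39 = 1562.0769 rpm, dir flips to −; running = −1562.0769
Stage 2 [53T→47T]: ω = 1562.0769×53/47 = 1761.4910 rpm, dir flips to +; running = +1761.4910
Stage 3 [69T→69T]: ω = 1761.4910×69/69 = 1761.4910 rpm, dir flips to −; running = −1761.4910
Stage 4 [74T→54T]: ω = 1761.4910×74/54 = 2413.8951 rpm, dir flips to +; running = +2413.8951
Stage 5 [54T→33T]: ω = 2413.8951×54/33 = 3950.0101 rpm, dir flips to −; running = −3950.0101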